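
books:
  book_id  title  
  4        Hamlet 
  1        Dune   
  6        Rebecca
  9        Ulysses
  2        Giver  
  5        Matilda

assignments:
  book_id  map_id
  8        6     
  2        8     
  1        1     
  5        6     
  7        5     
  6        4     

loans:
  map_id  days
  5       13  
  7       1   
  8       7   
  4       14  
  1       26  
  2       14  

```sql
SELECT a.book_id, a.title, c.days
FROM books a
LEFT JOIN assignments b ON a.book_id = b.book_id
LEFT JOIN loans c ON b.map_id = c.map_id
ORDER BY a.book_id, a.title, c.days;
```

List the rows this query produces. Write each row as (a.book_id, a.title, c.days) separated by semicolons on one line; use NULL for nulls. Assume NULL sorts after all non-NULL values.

(1, Dune, 26); (2, Giver, 7); (4, Hamlet, NULL); (5, Matilda, NULL); (6, Rebecca, 14); (9, Ulysses, NULL)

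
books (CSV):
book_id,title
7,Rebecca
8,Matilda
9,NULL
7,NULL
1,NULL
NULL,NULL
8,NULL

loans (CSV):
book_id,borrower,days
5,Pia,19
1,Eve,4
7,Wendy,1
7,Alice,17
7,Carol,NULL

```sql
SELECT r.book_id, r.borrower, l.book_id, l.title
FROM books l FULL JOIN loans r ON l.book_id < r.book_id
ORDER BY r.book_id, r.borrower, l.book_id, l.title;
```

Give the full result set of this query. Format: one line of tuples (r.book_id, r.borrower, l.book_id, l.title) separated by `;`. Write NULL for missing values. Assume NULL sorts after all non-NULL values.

FULL OUTER JOIN keeps every row from both sides; unmatched rows get NULL for the other side's columns.
Matching on l.book_id < r.book_id. A NULL in a compared column never satisfies the condition.
- l[0] book_id=7 → no match; kept with NULLs on the r side.
- l[1] book_id=8 → no match; kept with NULLs on the r side.
- l[2] book_id=9 → no match; kept with NULLs on the r side.
- l[3] book_id=7 → no match; kept with NULLs on the r side.
- l[4] book_id=1 → 4 match(es) in r → 4 row(s).
- l[5] book_id=NULL → no match; kept with NULLs on the r side.
- l[6] book_id=8 → no match; kept with NULLs on the r side.
- 1 row(s) from r found no l partner → padded with NULL.

(1, Eve, NULL, NULL); (5, Pia, 1, NULL); (7, Alice, 1, NULL); (7, Carol, 1, NULL); (7, Wendy, 1, NULL); (NULL, NULL, 7, Rebecca); (NULL, NULL, 7, NULL); (NULL, NULL, 8, Matilda); (NULL, NULL, 8, NULL); (NULL, NULL, 9, NULL); (NULL, NULL, NULL, NULL)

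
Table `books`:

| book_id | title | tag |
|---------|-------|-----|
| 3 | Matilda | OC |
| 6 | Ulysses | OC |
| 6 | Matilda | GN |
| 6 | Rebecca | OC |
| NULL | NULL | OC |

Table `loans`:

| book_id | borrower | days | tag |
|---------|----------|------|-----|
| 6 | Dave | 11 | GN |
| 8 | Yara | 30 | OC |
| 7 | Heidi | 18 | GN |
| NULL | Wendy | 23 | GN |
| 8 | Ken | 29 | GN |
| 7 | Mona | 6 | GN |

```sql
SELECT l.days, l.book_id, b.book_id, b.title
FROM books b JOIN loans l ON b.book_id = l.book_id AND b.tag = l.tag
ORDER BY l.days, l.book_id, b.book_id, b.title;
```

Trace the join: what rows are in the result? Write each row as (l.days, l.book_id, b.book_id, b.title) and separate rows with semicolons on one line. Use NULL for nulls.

(11, 6, 6, Matilda)

INNER JOIN keeps only pairs where the ON condition holds.
Matching on b.book_id = l.book_id AND b.tag = l.tag. A NULL in a compared column never satisfies the condition.
Matched pairs: 1.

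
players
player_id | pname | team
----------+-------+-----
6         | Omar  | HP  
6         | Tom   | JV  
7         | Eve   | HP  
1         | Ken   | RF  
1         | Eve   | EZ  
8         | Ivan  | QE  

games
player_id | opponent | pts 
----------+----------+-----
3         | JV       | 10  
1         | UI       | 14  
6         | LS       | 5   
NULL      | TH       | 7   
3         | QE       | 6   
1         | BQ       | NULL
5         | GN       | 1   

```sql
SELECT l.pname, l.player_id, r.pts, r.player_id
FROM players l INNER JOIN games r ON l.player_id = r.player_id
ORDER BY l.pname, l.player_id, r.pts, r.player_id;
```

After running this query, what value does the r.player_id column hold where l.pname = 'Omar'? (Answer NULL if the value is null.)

6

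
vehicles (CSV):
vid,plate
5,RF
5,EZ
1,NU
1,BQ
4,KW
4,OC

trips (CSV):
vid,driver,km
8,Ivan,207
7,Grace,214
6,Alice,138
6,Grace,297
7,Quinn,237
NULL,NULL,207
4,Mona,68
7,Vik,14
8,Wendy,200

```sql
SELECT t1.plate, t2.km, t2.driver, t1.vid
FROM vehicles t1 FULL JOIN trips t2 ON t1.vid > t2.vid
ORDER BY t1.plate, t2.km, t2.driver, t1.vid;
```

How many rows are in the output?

FULL OUTER JOIN keeps every row from both sides; unmatched rows get NULL for the other side's columns.
Matching on t1.vid > t2.vid. A NULL in a compared column never satisfies the condition.
Matched pairs: 2; unmatched t1 rows kept: 4; unmatched t2 rows kept: 8.
Total: 2 matched + 12 padded = 14 rows.

14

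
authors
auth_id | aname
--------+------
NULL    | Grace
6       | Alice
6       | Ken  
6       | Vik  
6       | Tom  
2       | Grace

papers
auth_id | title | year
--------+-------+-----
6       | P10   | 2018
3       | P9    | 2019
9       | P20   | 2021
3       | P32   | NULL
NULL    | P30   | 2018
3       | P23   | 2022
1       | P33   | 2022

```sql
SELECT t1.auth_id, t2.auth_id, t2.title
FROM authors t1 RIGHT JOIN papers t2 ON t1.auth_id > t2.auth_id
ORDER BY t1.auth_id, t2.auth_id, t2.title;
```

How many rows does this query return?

20

RIGHT JOIN keeps every row from `papers`; unmatched rows get NULL for `authors`'s columns.
Matching on t1.auth_id > t2.auth_id. A NULL in a compared column never satisfies the condition.
- t1 (auth_id=NULL) has no partner in t2.
- t1 (auth_id=6) pairs with 4 row(s) of t2.
- t1 (auth_id=6) pairs with 4 row(s) of t2.
- t1 (auth_id=6) pairs with 4 row(s) of t2.
- t1 (auth_id=6) pairs with 4 row(s) of t2.
- t1 (auth_id=2) pairs with 1 row(s) of t2.
- 3 t2 row(s) had no t1 match → kept, t1 columns NULL.
Total: 17 matched + 3 padded = 20 rows.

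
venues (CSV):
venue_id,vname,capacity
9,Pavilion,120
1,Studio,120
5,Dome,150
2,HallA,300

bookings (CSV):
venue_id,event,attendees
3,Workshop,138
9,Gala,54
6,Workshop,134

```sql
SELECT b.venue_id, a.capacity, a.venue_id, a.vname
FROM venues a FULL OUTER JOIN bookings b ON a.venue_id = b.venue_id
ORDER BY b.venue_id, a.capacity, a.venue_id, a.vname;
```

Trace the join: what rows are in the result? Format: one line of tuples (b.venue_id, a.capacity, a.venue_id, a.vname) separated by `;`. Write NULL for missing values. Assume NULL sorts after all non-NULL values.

FULL OUTER JOIN keeps every row from both sides; unmatched rows get NULL for the other side's columns.
Matching on a.venue_id = b.venue_id.
Matched pairs: 1; unmatched a rows kept: 3; unmatched b rows kept: 2.

(3, NULL, NULL, NULL); (6, NULL, NULL, NULL); (9, 120, 9, Pavilion); (NULL, 120, 1, Studio); (NULL, 150, 5, Dome); (NULL, 300, 2, HallA)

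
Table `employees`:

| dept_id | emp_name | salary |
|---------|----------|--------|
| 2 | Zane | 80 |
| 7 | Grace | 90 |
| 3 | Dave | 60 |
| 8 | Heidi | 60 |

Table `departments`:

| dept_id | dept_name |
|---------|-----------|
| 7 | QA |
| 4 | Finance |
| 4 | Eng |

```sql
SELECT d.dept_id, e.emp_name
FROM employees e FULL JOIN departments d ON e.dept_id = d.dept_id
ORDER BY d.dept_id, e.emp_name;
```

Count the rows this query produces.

6

FULL OUTER JOIN keeps every row from both sides; unmatched rows get NULL for the other side's columns.
Matching on e.dept_id = d.dept_id.
- e[0] dept_id=2 → no match; kept with NULLs on the d side.
- e[1] dept_id=7 → 1 match(es) in d → 1 row(s).
- e[2] dept_id=3 → no match; kept with NULLs on the d side.
- e[3] dept_id=8 → no match; kept with NULLs on the d side.
- plus 2 unmatched d row(s), each kept with NULL e columns.
Total: 1 matched + 5 padded = 6 rows.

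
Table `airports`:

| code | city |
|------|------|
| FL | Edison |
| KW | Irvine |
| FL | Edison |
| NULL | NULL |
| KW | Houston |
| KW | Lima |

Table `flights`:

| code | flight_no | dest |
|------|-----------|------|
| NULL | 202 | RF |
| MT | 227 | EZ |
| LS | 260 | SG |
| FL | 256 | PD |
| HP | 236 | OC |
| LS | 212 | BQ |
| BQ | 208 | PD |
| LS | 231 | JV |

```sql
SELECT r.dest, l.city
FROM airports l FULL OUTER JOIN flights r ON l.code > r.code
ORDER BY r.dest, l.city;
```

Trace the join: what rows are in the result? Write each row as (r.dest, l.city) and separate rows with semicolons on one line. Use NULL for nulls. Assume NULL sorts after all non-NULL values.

(BQ, NULL); (EZ, NULL); (JV, NULL); (OC, Houston); (OC, Irvine); (OC, Lima); (PD, Edison); (PD, Edison); (PD, Houston); (PD, Houston); (PD, Irvine); (PD, Irvine); (PD, Lima); (PD, Lima); (RF, NULL); (SG, NULL); (NULL, NULL)

FULL OUTER JOIN keeps every row from both sides; unmatched rows get NULL for the other side's columns.
Matching on l.code > r.code. A NULL in a compared column never satisfies the condition.
- l[0] code=FL → 1 match(es) in r → 1 row(s).
- l[1] code=KW → 3 match(es) in r → 3 row(s).
- l[2] code=FL → 1 match(es) in r → 1 row(s).
- l[3] code=NULL → no match; kept with NULLs on the r side.
- l[4] code=KW → 3 match(es) in r → 3 row(s).
- l[5] code=KW → 3 match(es) in r → 3 row(s).
- 5 row(s) from r found no l partner → padded with NULL.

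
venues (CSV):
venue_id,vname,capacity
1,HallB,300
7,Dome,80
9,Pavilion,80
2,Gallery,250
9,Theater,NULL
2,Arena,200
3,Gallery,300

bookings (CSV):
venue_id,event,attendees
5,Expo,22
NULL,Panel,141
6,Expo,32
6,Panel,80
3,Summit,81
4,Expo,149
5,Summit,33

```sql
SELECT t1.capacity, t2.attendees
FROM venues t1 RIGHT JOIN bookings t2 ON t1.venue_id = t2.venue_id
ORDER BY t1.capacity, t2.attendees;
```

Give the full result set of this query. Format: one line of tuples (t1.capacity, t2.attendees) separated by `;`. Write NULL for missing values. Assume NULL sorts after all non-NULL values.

RIGHT JOIN keeps every row from `bookings`; unmatched rows get NULL for `venues`'s columns.
Matching on t1.venue_id = t2.venue_id. A NULL in a compared column never satisfies the condition.
Matched pairs: 1; unmatched t2 rows kept: 6.

(300, 81); (NULL, 22); (NULL, 32); (NULL, 33); (NULL, 80); (NULL, 141); (NULL, 149)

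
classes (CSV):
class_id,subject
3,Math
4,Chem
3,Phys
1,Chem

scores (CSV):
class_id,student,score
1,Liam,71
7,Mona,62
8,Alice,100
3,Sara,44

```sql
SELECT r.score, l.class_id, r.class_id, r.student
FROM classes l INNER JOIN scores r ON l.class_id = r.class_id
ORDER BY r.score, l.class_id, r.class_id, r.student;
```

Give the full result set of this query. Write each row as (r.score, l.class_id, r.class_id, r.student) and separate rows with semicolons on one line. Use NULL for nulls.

INNER JOIN keeps only pairs where the ON condition holds.
Matching on l.class_id = r.class_id.
Matched pairs: 3.

(44, 3, 3, Sara); (44, 3, 3, Sara); (71, 1, 1, Liam)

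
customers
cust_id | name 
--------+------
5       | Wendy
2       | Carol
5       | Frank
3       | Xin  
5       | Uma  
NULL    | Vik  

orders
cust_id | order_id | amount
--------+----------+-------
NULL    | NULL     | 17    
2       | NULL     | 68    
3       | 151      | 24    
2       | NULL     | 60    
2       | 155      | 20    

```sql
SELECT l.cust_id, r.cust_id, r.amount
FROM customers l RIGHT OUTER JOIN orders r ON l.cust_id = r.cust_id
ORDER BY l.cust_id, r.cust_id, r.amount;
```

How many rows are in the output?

RIGHT JOIN keeps every row from `orders`; unmatched rows get NULL for `customers`'s columns.
Matching on l.cust_id = r.cust_id. A NULL in a compared column never satisfies the condition.
- l[0] cust_id=5 → no match.
- l[1] cust_id=2 → 3 match(es) in r → 3 row(s).
- l[2] cust_id=5 → no match.
- l[3] cust_id=3 → 1 match(es) in r → 1 row(s).
- l[4] cust_id=5 → no match.
- l[5] cust_id=NULL → no match.
- plus 1 unmatched r row(s), each kept with NULL l columns.
Total: 4 matched + 1 padded = 5 rows.

5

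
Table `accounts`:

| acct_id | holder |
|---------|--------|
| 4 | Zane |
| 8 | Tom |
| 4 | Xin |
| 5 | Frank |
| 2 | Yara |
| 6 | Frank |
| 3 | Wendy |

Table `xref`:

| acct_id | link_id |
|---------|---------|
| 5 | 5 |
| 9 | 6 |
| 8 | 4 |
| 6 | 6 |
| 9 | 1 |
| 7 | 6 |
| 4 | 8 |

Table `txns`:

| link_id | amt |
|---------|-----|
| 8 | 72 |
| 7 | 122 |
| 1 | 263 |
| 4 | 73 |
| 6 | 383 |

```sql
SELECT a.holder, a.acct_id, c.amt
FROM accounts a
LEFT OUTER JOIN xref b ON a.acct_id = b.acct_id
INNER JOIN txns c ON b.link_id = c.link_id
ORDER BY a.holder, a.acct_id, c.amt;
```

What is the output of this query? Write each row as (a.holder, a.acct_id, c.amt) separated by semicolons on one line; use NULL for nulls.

(Frank, 6, 383); (Tom, 8, 73); (Xin, 4, 72); (Zane, 4, 72)

Step 1 — a LEFT JOIN b on acct_id → 7 row(s).
Then INNER JOIN `txns c` on link_id: keep only rows whose b.link_id appears in c.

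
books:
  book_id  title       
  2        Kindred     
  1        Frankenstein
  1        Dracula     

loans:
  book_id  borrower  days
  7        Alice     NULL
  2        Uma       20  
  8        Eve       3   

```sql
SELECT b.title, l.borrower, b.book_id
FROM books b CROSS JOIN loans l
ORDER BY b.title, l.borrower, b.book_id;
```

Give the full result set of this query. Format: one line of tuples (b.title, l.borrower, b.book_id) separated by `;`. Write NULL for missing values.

(Dracula, Alice, 1); (Dracula, Eve, 1); (Dracula, Uma, 1); (Frankenstein, Alice, 1); (Frankenstein, Eve, 1); (Frankenstein, Uma, 1); (Kindred, Alice, 2); (Kindred, Eve, 2); (Kindred, Uma, 2)

CROSS JOIN pairs every row of `books` with every row of `loans`: 3 × 3 = 9 rows.
After projecting and ordering:
b.title | l.borrower | b.book_id
Dracula | Alice | 1
Dracula | Eve | 1
Dracula | Uma | 1
Frankenstein | Alice | 1
Frankenstein | Eve | 1
Frankenstein | Uma | 1
Kindred | Alice | 2
Kindred | Eve | 2
Kindred | Uma | 2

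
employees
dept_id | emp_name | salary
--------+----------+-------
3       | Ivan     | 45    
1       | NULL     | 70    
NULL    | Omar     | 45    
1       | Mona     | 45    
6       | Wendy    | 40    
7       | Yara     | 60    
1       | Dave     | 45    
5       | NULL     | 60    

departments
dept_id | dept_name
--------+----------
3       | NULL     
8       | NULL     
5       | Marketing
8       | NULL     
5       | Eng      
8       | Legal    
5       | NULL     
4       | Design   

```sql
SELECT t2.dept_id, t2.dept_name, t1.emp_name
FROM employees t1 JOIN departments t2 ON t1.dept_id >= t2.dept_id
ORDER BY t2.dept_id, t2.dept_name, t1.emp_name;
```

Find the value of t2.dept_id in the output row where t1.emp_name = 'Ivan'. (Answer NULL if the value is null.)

3

INNER JOIN keeps only pairs where the ON condition holds.
Matching on t1.dept_id >= t2.dept_id. A NULL in a compared column never satisfies the condition.
- t1 (dept_id=3) pairs with 1 row(s) of t2.
- t1 (dept_id=1) has no partner → excluded.
- t1 (dept_id=NULL) has no partner → excluded.
- t1 (dept_id=1) has no partner → excluded.
- t1 (dept_id=6) pairs with 5 row(s) of t2.
- t1 (dept_id=7) pairs with 5 row(s) of t2.
- t1 (dept_id=1) has no partner → excluded.
- t1 (dept_id=5) pairs with 5 row(s) of t2.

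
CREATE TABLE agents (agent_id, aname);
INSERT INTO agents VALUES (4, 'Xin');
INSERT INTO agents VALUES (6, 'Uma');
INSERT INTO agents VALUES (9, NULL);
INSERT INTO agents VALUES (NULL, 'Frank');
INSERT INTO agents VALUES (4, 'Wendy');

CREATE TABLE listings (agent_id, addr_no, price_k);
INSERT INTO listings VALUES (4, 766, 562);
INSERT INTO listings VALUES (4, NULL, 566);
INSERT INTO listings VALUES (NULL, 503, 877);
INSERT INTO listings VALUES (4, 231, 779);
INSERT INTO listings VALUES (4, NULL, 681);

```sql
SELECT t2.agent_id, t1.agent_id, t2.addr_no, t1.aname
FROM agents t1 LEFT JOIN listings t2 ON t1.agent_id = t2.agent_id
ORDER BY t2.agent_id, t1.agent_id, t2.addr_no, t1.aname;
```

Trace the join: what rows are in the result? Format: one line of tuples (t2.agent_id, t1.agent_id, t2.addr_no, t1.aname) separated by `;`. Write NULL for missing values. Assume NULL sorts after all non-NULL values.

(4, 4, 231, Wendy); (4, 4, 231, Xin); (4, 4, 766, Wendy); (4, 4, 766, Xin); (4, 4, NULL, Wendy); (4, 4, NULL, Wendy); (4, 4, NULL, Xin); (4, 4, NULL, Xin); (NULL, 6, NULL, Uma); (NULL, 9, NULL, NULL); (NULL, NULL, NULL, Frank)

LEFT JOIN keeps every row from `agents`; unmatched rows get NULL for `listings`'s columns.
Matching on t1.agent_id = t2.agent_id. A NULL in a compared column never satisfies the condition.
- t1 (agent_id=4) pairs with 4 row(s) of t2.
- t1 (agent_id=6) has no partner → padded with NULL.
- t1 (agent_id=9) has no partner → padded with NULL.
- t1 (agent_id=NULL) has no partner → padded with NULL.
- t1 (agent_id=4) pairs with 4 row(s) of t2.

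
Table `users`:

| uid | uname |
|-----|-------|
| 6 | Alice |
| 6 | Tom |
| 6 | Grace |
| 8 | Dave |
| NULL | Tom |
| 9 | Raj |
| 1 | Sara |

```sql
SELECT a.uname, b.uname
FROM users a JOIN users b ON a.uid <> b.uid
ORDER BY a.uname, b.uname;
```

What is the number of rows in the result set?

24

INNER JOIN keeps only pairs where the ON condition holds.
Matching on a.uid <> b.uid. A NULL in a compared column never satisfies the condition.
- a (uid=6) pairs with 3 row(s) of b.
- a (uid=6) pairs with 3 row(s) of b.
- a (uid=6) pairs with 3 row(s) of b.
- a (uid=8) pairs with 5 row(s) of b.
- a (uid=NULL) has no partner → excluded.
- a (uid=9) pairs with 5 row(s) of b.
- a (uid=1) pairs with 5 row(s) of b.
Total: 24 rows.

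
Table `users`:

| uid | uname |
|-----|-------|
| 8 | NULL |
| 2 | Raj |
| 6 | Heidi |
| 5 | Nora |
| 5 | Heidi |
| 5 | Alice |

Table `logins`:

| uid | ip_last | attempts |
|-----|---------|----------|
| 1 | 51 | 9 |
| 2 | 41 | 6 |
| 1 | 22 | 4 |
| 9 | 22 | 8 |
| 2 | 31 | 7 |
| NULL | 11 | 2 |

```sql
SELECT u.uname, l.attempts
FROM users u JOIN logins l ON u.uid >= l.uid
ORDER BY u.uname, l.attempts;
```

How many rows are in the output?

24

INNER JOIN keeps only pairs where the ON condition holds.
Matching on u.uid >= l.uid. A NULL in a compared column never satisfies the condition.
- uid=8: 4 matching l row(s), so 4 row(s) emitted.
- uid=2: 4 matching l row(s), so 4 row(s) emitted.
- uid=6: 4 matching l row(s), so 4 row(s) emitted.
- uid=5: 4 matching l row(s), so 4 row(s) emitted.
- uid=5: 4 matching l row(s), so 4 row(s) emitted.
- uid=5: 4 matching l row(s), so 4 row(s) emitted.
Total: 24 rows.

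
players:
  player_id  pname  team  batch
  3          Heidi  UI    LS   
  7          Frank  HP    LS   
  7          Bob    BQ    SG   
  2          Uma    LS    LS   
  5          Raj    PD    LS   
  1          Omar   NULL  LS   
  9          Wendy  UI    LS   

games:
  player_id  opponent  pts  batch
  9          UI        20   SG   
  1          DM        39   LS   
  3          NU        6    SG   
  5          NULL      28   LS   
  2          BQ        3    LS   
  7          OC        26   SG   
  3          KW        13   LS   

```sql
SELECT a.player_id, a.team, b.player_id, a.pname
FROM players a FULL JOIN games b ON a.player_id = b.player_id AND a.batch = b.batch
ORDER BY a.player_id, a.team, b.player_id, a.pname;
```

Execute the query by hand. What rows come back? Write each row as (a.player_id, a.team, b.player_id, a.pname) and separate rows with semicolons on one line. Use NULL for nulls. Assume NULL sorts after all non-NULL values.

(1, NULL, 1, Omar); (2, LS, 2, Uma); (3, UI, 3, Heidi); (5, PD, 5, Raj); (7, BQ, 7, Bob); (7, HP, NULL, Frank); (9, UI, NULL, Wendy); (NULL, NULL, 3, NULL); (NULL, NULL, 9, NULL)

FULL OUTER JOIN keeps every row from both sides; unmatched rows get NULL for the other side's columns.
Matching on a.player_id = b.player_id AND a.batch = b.batch.
Matched pairs: 5; unmatched a rows kept: 2; unmatched b rows kept: 2.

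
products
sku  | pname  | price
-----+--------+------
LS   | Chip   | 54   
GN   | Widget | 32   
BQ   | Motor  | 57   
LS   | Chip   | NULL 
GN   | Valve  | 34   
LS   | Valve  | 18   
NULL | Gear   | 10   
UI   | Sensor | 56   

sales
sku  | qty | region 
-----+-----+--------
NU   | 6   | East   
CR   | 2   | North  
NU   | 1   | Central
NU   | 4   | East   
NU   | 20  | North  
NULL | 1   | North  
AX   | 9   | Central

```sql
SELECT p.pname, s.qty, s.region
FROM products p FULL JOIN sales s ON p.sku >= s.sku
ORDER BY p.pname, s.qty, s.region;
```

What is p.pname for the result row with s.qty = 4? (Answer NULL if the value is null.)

FULL OUTER JOIN keeps every row from both sides; unmatched rows get NULL for the other side's columns.
Matching on p.sku >= s.sku. A NULL in a compared column never satisfies the condition.
- p[0] sku=LS → 2 match(es) in s → 2 row(s).
- p[1] sku=GN → 2 match(es) in s → 2 row(s).
- p[2] sku=BQ → 1 match(es) in s → 1 row(s).
- p[3] sku=LS → 2 match(es) in s → 2 row(s).
- p[4] sku=GN → 2 match(es) in s → 2 row(s).
- p[5] sku=LS → 2 match(es) in s → 2 row(s).
- p[6] sku=NULL → no match; kept with NULLs on the s side.
- p[7] sku=UI → 6 match(es) in s → 6 row(s).
- plus 1 unmatched s row(s), each kept with NULL p columns.

Sensor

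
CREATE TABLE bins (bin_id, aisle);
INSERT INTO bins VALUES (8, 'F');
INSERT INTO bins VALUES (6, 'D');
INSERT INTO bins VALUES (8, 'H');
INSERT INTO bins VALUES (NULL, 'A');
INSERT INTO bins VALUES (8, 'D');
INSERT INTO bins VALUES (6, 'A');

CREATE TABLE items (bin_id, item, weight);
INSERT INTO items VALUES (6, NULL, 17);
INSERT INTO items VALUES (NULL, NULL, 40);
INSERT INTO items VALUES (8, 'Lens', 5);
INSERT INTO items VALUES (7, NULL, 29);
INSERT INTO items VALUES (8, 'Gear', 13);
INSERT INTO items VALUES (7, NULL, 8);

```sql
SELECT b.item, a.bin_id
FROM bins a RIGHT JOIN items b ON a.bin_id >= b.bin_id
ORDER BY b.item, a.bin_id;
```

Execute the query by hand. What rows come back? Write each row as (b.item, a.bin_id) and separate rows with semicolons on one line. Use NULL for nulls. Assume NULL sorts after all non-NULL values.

(Gear, 8); (Gear, 8); (Gear, 8); (Lens, 8); (Lens, 8); (Lens, 8); (NULL, 6); (NULL, 6); (NULL, 8); (NULL, 8); (NULL, 8); (NULL, 8); (NULL, 8); (NULL, 8); (NULL, 8); (NULL, 8); (NULL, 8); (NULL, NULL)

RIGHT JOIN keeps every row from `items`; unmatched rows get NULL for `bins`'s columns.
Matching on a.bin_id >= b.bin_id. A NULL in a compared column never satisfies the condition.
- a[0] bin_id=8 → 5 match(es) in b → 5 row(s).
- a[1] bin_id=6 → 1 match(es) in b → 1 row(s).
- a[2] bin_id=8 → 5 match(es) in b → 5 row(s).
- a[3] bin_id=NULL → no match.
- a[4] bin_id=8 → 5 match(es) in b → 5 row(s).
- a[5] bin_id=6 → 1 match(es) in b → 1 row(s).
- 1 b row(s) had no a match → kept, a columns NULL.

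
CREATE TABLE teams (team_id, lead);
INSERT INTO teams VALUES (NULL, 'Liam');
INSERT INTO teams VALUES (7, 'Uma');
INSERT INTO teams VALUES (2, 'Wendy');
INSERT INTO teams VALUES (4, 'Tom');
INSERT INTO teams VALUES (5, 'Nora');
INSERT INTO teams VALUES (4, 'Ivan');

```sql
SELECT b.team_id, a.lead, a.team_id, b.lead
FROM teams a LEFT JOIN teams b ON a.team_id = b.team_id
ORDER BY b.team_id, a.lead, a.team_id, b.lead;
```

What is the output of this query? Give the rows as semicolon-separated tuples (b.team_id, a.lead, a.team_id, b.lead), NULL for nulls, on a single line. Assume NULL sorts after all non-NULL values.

(2, Wendy, 2, Wendy); (4, Ivan, 4, Ivan); (4, Ivan, 4, Tom); (4, Tom, 4, Ivan); (4, Tom, 4, Tom); (5, Nora, 5, Nora); (7, Uma, 7, Uma); (NULL, Liam, NULL, NULL)

LEFT JOIN keeps every row from `teams a`; unmatched rows get NULL for `teams b`'s columns.
Matching on a.team_id = b.team_id. A NULL in a compared column never satisfies the condition.
Matched pairs: 7; unmatched a rows kept: 1.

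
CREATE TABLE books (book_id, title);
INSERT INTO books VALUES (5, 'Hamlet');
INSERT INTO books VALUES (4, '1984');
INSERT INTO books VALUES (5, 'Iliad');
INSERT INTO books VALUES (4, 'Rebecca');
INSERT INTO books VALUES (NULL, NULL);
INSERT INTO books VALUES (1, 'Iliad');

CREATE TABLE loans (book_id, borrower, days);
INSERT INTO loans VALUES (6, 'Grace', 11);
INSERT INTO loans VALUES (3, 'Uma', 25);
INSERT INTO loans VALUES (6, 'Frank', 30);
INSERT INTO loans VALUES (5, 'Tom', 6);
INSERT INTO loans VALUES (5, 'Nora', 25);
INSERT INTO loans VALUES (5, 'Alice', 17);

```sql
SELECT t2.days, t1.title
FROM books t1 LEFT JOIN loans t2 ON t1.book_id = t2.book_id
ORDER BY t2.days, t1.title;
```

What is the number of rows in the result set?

LEFT JOIN keeps every row from `books`; unmatched rows get NULL for `loans`'s columns.
Matching on t1.book_id = t2.book_id. A NULL in a compared column never satisfies the condition.
- book_id=5: 3 matching t2 row(s), so 3 row(s) emitted.
- book_id=4: no t2 row matches, row kept with t2 columns NULL.
- book_id=5: 3 matching t2 row(s), so 3 row(s) emitted.
- book_id=4: no t2 row matches, row kept with t2 columns NULL.
- book_id=NULL: no t2 row matches, row kept with t2 columns NULL.
- book_id=1: no t2 row matches, row kept with t2 columns NULL.
Total: 6 matched + 4 padded = 10 rows.

10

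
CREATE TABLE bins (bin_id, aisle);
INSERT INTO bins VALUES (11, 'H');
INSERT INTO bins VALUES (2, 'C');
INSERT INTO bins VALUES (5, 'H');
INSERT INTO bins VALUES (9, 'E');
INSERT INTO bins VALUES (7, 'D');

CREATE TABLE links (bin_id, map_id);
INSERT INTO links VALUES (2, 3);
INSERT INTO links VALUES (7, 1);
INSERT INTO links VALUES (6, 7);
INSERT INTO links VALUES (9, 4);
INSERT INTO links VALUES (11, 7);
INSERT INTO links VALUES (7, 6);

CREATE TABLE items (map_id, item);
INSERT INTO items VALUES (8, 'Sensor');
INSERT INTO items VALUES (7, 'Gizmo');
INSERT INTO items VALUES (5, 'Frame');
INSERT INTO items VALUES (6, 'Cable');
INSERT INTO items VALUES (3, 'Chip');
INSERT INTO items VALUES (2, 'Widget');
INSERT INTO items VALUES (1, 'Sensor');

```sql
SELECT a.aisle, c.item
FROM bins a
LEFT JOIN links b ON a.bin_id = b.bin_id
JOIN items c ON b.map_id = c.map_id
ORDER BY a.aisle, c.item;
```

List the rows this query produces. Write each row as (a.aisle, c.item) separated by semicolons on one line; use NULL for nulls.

Joins associate left-to-right: bins LEFT JOIN links on bin_id gives 6 intermediate row(s).
Then INNER JOIN `items c` on map_id: keep only rows whose b.map_id appears in c.

(C, Chip); (D, Cable); (D, Sensor); (H, Gizmo)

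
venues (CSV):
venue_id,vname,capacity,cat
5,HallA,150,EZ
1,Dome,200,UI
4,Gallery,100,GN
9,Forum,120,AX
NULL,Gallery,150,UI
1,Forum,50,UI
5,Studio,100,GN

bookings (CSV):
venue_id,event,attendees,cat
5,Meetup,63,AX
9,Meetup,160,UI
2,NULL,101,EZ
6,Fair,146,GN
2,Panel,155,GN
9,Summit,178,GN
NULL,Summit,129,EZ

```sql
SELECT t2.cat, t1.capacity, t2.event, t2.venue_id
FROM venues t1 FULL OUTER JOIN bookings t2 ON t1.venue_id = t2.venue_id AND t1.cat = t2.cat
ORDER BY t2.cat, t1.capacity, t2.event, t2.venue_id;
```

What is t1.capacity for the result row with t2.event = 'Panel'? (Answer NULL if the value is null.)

NULL

FULL OUTER JOIN keeps every row from both sides; unmatched rows get NULL for the other side's columns.
Matching on t1.venue_id = t2.venue_id AND t1.cat = t2.cat. A NULL in a compared column never satisfies the condition.
Matched pairs: 0; unmatched t1 rows kept: 7; unmatched t2 rows kept: 7.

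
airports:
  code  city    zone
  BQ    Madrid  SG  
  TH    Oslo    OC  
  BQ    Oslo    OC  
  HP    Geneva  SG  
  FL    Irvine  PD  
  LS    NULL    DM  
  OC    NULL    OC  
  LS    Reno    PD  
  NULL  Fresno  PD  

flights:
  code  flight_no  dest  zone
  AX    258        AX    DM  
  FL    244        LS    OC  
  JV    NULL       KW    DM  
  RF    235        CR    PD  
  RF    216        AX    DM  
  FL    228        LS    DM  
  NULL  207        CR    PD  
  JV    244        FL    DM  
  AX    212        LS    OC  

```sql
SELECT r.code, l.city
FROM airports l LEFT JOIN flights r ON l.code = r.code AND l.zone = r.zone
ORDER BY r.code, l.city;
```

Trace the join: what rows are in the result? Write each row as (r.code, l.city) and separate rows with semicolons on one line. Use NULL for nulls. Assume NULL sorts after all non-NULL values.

(NULL, Fresno); (NULL, Geneva); (NULL, Irvine); (NULL, Madrid); (NULL, Oslo); (NULL, Oslo); (NULL, Reno); (NULL, NULL); (NULL, NULL)

LEFT JOIN keeps every row from `airports`; unmatched rows get NULL for `flights`'s columns.
Matching on l.code = r.code AND l.zone = r.zone. A NULL in a compared column never satisfies the condition.
- l row (code=BQ, zone=SG): no match → kept, r columns NULL.
- l row (code=TH, zone=OC): no match → kept, r columns NULL.
- l row (code=BQ, zone=OC): no match → kept, r columns NULL.
- l row (code=HP, zone=SG): no match → kept, r columns NULL.
- l row (code=FL, zone=PD): no match → kept, r columns NULL.
- l row (code=LS, zone=DM): no match → kept, r columns NULL.
- l row (code=OC, zone=OC): no match → kept, r columns NULL.
- l row (code=LS, zone=PD): no match → kept, r columns NULL.
- l row (code=NULL, zone=PD): no match → kept, r columns NULL.
After projecting and ordering:
r.code | l.city
NULL | Fresno
NULL | Geneva
NULL | Irvine
NULL | Madrid
NULL | Oslo
NULL | Oslo
NULL | Reno
NULL | NULL
NULL | NULL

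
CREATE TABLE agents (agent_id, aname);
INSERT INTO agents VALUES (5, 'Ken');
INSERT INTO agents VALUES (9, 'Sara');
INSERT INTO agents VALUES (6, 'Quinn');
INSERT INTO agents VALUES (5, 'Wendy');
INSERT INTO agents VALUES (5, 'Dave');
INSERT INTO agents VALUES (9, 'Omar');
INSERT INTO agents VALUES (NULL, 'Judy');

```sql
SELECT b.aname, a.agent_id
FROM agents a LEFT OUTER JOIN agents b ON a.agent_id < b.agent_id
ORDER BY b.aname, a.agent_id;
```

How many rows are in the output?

LEFT JOIN keeps every row from `agents a`; unmatched rows get NULL for `agents b`'s columns.
Matching on a.agent_id < b.agent_id. A NULL in a compared column never satisfies the condition.
- a (agent_id=5) pairs with 3 row(s) of b.
- a (agent_id=9) has no partner → padded with NULL.
- a (agent_id=6) pairs with 2 row(s) of b.
- a (agent_id=5) pairs with 3 row(s) of b.
- a (agent_id=5) pairs with 3 row(s) of b.
- a (agent_id=9) has no partner → padded with NULL.
- a (agent_id=NULL) has no partner → padded with NULL.
Total: 11 matched + 3 padded = 14 rows.

14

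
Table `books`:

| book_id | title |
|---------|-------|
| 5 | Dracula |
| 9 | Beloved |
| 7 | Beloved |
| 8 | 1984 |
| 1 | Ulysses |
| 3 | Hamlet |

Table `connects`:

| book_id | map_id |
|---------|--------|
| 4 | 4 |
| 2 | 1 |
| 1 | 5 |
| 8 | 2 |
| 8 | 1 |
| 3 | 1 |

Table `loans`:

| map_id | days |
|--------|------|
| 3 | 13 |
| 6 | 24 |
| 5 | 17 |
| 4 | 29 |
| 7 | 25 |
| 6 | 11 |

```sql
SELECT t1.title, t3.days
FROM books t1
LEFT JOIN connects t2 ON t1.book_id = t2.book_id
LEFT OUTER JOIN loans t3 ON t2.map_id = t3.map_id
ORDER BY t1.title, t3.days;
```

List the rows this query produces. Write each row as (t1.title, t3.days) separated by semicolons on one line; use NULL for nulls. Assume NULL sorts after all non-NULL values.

(1984, NULL); (1984, NULL); (Beloved, NULL); (Beloved, NULL); (Dracula, NULL); (Hamlet, NULL); (Ulysses, 17)

Evaluate left to right. First `books t1 LEFT JOIN connects t2` on book_id: 7 row(s).
Then LEFT JOIN `loans t3` on map_id: each of those 7 rows is kept; rows whose t2.map_id has no match in t3 get NULL for t3's columns.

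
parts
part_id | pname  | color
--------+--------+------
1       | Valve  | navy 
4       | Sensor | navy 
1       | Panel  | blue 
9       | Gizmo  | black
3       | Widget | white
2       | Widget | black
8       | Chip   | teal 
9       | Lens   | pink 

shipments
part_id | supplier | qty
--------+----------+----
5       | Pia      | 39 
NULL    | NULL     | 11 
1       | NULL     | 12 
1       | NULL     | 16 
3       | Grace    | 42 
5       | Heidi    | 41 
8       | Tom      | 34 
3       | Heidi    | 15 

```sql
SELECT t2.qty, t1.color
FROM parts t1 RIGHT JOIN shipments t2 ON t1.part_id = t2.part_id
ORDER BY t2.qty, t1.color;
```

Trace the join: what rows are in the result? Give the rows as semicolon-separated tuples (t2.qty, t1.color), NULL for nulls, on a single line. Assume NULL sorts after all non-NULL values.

(11, NULL); (12, blue); (12, navy); (15, white); (16, blue); (16, navy); (34, teal); (39, NULL); (41, NULL); (42, white)

RIGHT JOIN keeps every row from `shipments`; unmatched rows get NULL for `parts`'s columns.
Matching on t1.part_id = t2.part_id. A NULL in a compared column never satisfies the condition.
- t1 (part_id=1) pairs with 2 row(s) of t2.
- t1 (part_id=4) has no partner in t2.
- t1 (part_id=1) pairs with 2 row(s) of t2.
- t1 (part_id=9) has no partner in t2.
- t1 (part_id=3) pairs with 2 row(s) of t2.
- t1 (part_id=2) has no partner in t2.
- t1 (part_id=8) pairs with 1 row(s) of t2.
- t1 (part_id=9) has no partner in t2.
- 3 t2 row(s) had no t1 match → kept, t1 columns NULL.
After projecting and ordering:
t2.qty | t1.color
11 | NULL
12 | blue
12 | navy
15 | white
16 | blue
16 | navy
34 | teal
39 | NULL
41 | NULL
42 | white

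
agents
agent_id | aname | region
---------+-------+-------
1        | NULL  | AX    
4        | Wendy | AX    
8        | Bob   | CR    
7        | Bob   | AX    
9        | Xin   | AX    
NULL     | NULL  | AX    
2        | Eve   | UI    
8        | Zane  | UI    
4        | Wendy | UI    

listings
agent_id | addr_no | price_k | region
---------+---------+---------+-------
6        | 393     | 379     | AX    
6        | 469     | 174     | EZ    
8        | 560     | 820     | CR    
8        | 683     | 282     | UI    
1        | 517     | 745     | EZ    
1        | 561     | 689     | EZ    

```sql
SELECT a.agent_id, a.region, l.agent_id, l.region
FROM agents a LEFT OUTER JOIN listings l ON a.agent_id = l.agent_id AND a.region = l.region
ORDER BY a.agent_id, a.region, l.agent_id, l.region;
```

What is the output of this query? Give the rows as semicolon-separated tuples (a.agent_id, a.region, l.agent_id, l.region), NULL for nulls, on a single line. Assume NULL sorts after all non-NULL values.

(1, AX, NULL, NULL); (2, UI, NULL, NULL); (4, AX, NULL, NULL); (4, UI, NULL, NULL); (7, AX, NULL, NULL); (8, CR, 8, CR); (8, UI, 8, UI); (9, AX, NULL, NULL); (NULL, AX, NULL, NULL)

LEFT JOIN keeps every row from `agents`; unmatched rows get NULL for `listings`'s columns.
Matching on a.agent_id = l.agent_id AND a.region = l.region. A NULL in a compared column never satisfies the condition.
- a[0] agent_id=1, region=AX → no match; kept with NULLs on the l side.
- a[1] agent_id=4, region=AX → no match; kept with NULLs on the l side.
- a[2] agent_id=8, region=CR → 1 match(es) in l → 1 row(s).
- a[3] agent_id=7, region=AX → no match; kept with NULLs on the l side.
- a[4] agent_id=9, region=AX → no match; kept with NULLs on the l side.
- a[5] agent_id=NULL, region=AX → no match; kept with NULLs on the l side.
- a[6] agent_id=2, region=UI → no match; kept with NULLs on the l side.
- a[7] agent_id=8, region=UI → 1 match(es) in l → 1 row(s).
- a[8] agent_id=4, region=UI → no match; kept with NULLs on the l side.
After projecting and ordering:
a.agent_id | a.region | l.agent_id | l.region
1 | AX | NULL | NULL
2 | UI | NULL | NULL
4 | AX | NULL | NULL
4 | UI | NULL | NULL
7 | AX | NULL | NULL
8 | CR | 8 | CR
8 | UI | 8 | UI
9 | AX | NULL | NULL
NULL | AX | NULL | NULL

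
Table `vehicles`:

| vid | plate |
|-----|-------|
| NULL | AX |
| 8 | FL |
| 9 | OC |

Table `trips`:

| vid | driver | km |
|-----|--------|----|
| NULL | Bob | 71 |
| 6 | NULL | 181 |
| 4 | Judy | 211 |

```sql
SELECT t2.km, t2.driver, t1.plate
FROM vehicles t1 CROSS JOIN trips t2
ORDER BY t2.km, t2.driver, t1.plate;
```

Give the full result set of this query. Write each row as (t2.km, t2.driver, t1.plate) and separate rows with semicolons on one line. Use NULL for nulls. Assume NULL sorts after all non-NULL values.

CROSS JOIN pairs every row of `vehicles` with every row of `trips`: 3 × 3 = 9 rows.

(71, Bob, AX); (71, Bob, FL); (71, Bob, OC); (181, NULL, AX); (181, NULL, FL); (181, NULL, OC); (211, Judy, AX); (211, Judy, FL); (211, Judy, OC)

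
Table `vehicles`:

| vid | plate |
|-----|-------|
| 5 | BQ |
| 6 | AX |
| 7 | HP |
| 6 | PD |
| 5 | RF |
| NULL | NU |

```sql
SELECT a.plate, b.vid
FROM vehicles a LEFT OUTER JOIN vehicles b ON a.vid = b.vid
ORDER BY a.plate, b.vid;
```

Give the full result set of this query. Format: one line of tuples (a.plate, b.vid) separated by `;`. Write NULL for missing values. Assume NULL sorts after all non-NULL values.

(AX, 6); (AX, 6); (BQ, 5); (BQ, 5); (HP, 7); (NU, NULL); (PD, 6); (PD, 6); (RF, 5); (RF, 5)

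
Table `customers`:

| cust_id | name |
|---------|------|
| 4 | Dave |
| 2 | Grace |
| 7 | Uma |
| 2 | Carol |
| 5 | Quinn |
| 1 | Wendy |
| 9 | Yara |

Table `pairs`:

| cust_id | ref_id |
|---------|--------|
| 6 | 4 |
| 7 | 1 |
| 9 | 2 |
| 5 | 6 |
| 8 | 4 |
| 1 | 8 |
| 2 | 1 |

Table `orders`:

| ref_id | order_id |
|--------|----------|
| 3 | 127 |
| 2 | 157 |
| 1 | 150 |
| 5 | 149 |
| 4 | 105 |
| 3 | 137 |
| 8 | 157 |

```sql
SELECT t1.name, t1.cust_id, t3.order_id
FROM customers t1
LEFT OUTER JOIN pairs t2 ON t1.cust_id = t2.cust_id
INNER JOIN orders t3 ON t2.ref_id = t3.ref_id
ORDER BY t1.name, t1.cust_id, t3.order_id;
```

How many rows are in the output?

5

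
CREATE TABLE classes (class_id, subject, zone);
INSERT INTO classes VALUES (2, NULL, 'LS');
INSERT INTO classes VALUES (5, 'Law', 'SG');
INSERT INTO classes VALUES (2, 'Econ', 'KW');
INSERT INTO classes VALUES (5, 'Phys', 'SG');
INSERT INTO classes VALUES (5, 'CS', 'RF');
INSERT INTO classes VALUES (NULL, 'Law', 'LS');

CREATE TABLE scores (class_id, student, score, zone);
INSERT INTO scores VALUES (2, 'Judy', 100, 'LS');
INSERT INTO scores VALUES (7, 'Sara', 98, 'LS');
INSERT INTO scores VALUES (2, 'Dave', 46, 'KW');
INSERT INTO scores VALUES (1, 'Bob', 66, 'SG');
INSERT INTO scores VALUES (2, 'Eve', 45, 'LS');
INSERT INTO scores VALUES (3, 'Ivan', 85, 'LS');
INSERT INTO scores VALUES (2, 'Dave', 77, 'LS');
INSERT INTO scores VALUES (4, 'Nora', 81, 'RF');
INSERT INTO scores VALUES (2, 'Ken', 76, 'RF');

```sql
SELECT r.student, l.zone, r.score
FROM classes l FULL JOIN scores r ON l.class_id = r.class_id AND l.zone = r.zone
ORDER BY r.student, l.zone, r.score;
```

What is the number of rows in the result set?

13

FULL OUTER JOIN keeps every row from both sides; unmatched rows get NULL for the other side's columns.
Matching on l.class_id = r.class_id AND l.zone = r.zone. A NULL in a compared column never satisfies the condition.
- l (class_id=2, zone=LS) pairs with 3 row(s) of r.
- l (class_id=5, zone=SG) has no partner → padded with NULL.
- l (class_id=2, zone=KW) pairs with 1 row(s) of r.
- l (class_id=5, zone=SG) has no partner → padded with NULL.
- l (class_id=5, zone=RF) has no partner → padded with NULL.
- l (class_id=NULL, zone=LS) has no partner → padded with NULL.
- 5 r row(s) had no l match → kept, l columns NULL.
Total: 4 matched + 9 padded = 13 rows.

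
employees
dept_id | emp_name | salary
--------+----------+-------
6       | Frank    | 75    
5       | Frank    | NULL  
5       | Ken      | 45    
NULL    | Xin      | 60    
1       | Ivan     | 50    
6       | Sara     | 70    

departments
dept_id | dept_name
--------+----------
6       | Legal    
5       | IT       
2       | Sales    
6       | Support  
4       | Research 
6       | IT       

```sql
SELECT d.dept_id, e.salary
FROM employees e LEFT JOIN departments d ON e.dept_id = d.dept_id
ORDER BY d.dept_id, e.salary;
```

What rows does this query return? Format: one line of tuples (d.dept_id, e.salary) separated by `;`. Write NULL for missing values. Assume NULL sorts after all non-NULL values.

LEFT JOIN keeps every row from `employees`; unmatched rows get NULL for `departments`'s columns.
Matching on e.dept_id = d.dept_id. A NULL in a compared column never satisfies the condition.
Matched pairs: 8; unmatched e rows kept: 2.

(5, 45); (5, NULL); (6, 70); (6, 70); (6, 70); (6, 75); (6, 75); (6, 75); (NULL, 50); (NULL, 60)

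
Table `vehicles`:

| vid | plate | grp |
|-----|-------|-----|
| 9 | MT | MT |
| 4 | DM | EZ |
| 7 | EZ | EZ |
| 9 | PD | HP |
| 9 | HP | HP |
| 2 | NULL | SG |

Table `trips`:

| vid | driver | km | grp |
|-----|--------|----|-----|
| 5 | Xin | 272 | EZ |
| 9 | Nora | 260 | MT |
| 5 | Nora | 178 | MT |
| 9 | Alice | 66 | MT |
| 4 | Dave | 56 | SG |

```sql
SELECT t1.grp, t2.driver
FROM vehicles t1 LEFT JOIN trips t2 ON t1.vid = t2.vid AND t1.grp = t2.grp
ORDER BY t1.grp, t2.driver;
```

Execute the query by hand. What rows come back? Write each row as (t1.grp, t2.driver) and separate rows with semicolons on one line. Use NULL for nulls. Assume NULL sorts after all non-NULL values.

(EZ, NULL); (EZ, NULL); (HP, NULL); (HP, NULL); (MT, Alice); (MT, Nora); (SG, NULL)

LEFT JOIN keeps every row from `vehicles`; unmatched rows get NULL for `trips`'s columns.
Matching on t1.vid = t2.vid AND t1.grp = t2.grp.
- t1 (vid=9, grp=MT) pairs with 2 row(s) of t2.
- t1 (vid=4, grp=EZ) has no partner → padded with NULL.
- t1 (vid=7, grp=EZ) has no partner → padded with NULL.
- t1 (vid=9, grp=HP) has no partner → padded with NULL.
- t1 (vid=9, grp=HP) has no partner → padded with NULL.
- t1 (vid=2, grp=SG) has no partner → padded with NULL.
After projecting and ordering:
t1.grp | t2.driver
EZ | NULL
EZ | NULL
HP | NULL
HP | NULL
MT | Alice
MT | Nora
SG | NULL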